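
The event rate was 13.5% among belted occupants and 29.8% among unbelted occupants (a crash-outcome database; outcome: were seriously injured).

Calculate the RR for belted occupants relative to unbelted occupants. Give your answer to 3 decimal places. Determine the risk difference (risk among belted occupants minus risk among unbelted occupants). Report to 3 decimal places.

RR = 0.1350 / 0.2980 = 0.453
risk difference = 0.1350 − 0.2980 = -0.163

RR = 0.453; RD = -0.163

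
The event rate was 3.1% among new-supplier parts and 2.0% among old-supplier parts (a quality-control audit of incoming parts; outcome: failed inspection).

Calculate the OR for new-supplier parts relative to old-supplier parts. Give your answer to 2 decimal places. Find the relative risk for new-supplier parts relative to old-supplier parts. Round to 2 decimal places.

odds, new-supplier parts = 0.03100/0.96900 = 0.03199
odds, old-supplier parts = 0.02000/0.98000 = 0.02041
OR = 0.03199 / 0.02041 = 1.57
RR = 0.03100 / 0.02000 = 1.55

OR = 1.57; RR = 1.55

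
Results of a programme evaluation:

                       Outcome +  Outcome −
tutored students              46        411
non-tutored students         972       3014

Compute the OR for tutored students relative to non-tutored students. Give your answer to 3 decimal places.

odds, tutored students = 46/411 = 0.1119
odds, non-tutored students = 972/3014 = 0.3225
OR = 0.1119 / 0.3225 = 0.347

OR: 0.347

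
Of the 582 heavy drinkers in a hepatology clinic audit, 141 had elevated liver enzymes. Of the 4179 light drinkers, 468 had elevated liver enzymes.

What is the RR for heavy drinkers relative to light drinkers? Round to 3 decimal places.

risk, heavy drinkers = 141/582 = 0.2423
risk, light drinkers = 468/4179 = 0.1120
RR = 0.2423 / 0.1120 = 2.163

RR = 2.163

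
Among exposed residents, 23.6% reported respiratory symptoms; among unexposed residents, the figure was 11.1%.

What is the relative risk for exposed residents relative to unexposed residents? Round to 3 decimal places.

RR = 0.2360 / 0.1110 = 2.126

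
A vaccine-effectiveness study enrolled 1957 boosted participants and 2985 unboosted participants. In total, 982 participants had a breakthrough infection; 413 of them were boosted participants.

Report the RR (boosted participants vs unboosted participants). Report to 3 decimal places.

RR: 1.107

boosted participants without the outcome: 1957 − 413 = 1544
unboosted participants with the outcome: 982 − 413 = 569
unboosted participants without the outcome: 2985 − 569 = 2416
risk, boosted participants = 413/1957 = 0.2110
risk, unboosted participants = 569/2985 = 0.1906
RR = 0.2110 / 0.1906 = 1.107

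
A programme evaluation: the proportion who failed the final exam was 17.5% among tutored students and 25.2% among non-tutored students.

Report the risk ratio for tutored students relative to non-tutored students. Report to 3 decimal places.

RR = 0.1750 / 0.2520 = 0.694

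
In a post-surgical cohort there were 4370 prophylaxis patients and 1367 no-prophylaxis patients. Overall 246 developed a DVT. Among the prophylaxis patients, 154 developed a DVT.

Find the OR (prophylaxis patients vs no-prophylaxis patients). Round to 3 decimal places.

OR: 0.506

prophylaxis patients without the outcome: 4370 − 154 = 4216
no-prophylaxis patients with the outcome: 246 − 154 = 92
no-prophylaxis patients without the outcome: 1367 − 92 = 1275
OR = (154 × 1275) / (4216 × 92) = 196350/387872 ≈ 0.506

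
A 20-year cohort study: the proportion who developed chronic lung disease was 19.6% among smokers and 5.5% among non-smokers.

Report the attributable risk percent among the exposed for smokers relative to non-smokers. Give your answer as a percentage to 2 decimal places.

AR% = (0.1960 − 0.0550) / 0.1960 = 0.7194 → 71.94%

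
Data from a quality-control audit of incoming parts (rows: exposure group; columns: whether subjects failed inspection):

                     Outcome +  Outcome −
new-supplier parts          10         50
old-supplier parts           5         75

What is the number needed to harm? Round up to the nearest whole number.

NNH: 10

risk, new-supplier parts = 10/60 = 0.166667
risk, old-supplier parts = 5/80 = 0.062500
absolute risk difference = 0.104167
1 / 0.104167 = 9.600 → round up → 10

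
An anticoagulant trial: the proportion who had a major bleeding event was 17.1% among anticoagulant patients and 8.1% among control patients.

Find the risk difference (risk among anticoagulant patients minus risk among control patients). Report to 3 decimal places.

risk difference = 0.1710 − 0.0810 = 0.090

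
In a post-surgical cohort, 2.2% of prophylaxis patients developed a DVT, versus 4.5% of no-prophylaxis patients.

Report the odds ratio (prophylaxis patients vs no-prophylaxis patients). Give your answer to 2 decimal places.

0.48

odds, prophylaxis patients = 0.02200/0.97800 = 0.02249
odds, no-prophylaxis patients = 0.04500/0.95500 = 0.04712
OR = 0.02249 / 0.04712 = 0.48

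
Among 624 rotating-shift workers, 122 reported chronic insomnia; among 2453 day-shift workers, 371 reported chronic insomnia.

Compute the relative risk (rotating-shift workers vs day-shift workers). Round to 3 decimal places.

1.293

risk, rotating-shift workers = 122/624 = 0.1955
risk, day-shift workers = 371/2453 = 0.1512
RR = 0.1955 / 0.1512 = 1.293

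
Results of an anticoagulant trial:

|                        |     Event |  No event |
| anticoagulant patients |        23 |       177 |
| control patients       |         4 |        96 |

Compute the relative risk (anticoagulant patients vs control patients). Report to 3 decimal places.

risk, anticoagulant patients = 23/200 = 0.11500
risk, control patients = 4/100 = 0.04000
RR = 0.11500 / 0.04000 = 2.875

2.875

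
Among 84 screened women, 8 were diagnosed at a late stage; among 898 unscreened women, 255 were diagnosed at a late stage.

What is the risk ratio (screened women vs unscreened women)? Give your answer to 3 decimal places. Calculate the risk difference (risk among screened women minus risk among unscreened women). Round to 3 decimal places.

RR = 0.335; RD = -0.189

risk, screened women = 8/84 = 0.0952
risk, unscreened women = 255/898 = 0.2840
RR = 0.0952 / 0.2840 = 0.335
risk difference = 0.0952 − 0.2840 = -0.189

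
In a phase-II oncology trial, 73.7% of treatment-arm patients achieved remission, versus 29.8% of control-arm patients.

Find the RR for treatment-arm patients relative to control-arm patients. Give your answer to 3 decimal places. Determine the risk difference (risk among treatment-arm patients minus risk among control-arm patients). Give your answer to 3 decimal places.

RR = 0.7370 / 0.2980 = 2.473
risk difference = 0.7370 − 0.2980 = 0.439

RR = 2.473; RD = 0.439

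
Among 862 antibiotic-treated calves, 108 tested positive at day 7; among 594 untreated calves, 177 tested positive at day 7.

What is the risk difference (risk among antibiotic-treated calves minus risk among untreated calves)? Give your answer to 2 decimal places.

risk, antibiotic-treated calves = 108/862 = 0.1253
risk, untreated calves = 177/594 = 0.2980
risk difference = 0.1253 − 0.2980 = -0.17

RD ≈ -0.17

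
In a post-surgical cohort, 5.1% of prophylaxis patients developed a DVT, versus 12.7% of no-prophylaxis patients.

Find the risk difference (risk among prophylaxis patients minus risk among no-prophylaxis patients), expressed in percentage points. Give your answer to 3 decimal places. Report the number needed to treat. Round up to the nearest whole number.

RD = -7.600; NNT = 14

risk difference = 0.0510 − 0.1270 = -0.0760 → -7.600 percentage points
absolute risk difference = 0.076000
1 / 0.076000 = 13.158 → round up → 14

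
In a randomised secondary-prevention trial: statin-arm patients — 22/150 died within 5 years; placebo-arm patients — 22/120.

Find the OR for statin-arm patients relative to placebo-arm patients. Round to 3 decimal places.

OR = (22 × 98) / (128 × 22) = 2156/2816 ≈ 0.766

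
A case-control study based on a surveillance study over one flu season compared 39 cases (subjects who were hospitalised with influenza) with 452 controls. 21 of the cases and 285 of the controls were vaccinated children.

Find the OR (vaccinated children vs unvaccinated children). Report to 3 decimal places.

odds, vaccinated children = 21/285 = 0.0737
odds, unvaccinated children = 18/167 = 0.1078
OR = 0.0737 / 0.1078 = 0.684

OR = 0.684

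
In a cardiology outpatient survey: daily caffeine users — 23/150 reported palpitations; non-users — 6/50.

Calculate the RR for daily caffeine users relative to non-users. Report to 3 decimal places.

1.278

risk, daily caffeine users = 23/150 = 0.1533
risk, non-users = 6/50 = 0.1200
RR = 0.1533 / 0.1200 = 1.278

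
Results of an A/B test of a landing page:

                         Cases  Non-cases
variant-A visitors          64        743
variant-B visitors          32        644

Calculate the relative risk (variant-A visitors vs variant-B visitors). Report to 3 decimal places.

risk, variant-A visitors = 64/807 = 0.07931
risk, variant-B visitors = 32/676 = 0.04734
RR = 0.07931 / 0.04734 = 1.675

RR = 1.675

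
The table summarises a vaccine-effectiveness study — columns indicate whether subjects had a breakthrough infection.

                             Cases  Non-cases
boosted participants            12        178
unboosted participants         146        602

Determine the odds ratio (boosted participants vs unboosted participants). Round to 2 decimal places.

OR = 0.28

odds, boosted participants = 12/178 = 0.0674
odds, unboosted participants = 146/602 = 0.2425
OR = 0.0674 / 0.2425 = 0.28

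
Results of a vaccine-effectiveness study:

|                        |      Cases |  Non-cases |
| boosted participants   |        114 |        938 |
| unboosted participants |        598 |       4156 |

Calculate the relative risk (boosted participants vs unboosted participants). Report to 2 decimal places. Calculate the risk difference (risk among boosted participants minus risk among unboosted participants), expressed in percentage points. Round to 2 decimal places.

RR = 0.86; RD = -1.74

risk, boosted participants = 114/1052 = 0.1084
risk, unboosted participants = 598/4754 = 0.1258
RR = 0.1084 / 0.1258 = 0.86
risk difference = 0.1084 − 0.1258 = -0.0174 → -1.74 percentage points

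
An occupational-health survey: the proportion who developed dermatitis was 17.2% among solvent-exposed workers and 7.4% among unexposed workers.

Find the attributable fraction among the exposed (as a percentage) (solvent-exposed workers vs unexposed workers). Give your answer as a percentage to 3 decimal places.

AR% = (0.1720 − 0.0740) / 0.1720 = 0.5698 → 56.977%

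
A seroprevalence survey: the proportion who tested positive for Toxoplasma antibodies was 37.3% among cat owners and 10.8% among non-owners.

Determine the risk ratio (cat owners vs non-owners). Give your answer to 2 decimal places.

RR = 0.3730 / 0.1080 = 3.45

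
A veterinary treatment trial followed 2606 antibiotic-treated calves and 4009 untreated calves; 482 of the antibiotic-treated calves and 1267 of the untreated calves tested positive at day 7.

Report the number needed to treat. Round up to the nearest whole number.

NNT = 8

risk, antibiotic-treated calves = 482/2606 = 0.184958
risk, untreated calves = 1267/4009 = 0.316039
absolute risk difference = 0.131081
1 / 0.131081 = 7.629 → round up → 8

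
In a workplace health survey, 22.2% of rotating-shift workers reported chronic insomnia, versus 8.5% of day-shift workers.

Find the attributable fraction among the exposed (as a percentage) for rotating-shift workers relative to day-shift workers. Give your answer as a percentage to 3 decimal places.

AR% = (0.2220 − 0.0850) / 0.2220 = 0.6171 → 61.712%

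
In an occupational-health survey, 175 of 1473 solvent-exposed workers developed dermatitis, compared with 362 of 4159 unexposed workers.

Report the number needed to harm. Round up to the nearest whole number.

32

risk, solvent-exposed workers = 175/1473 = 0.118805
risk, unexposed workers = 362/4159 = 0.087040
absolute risk difference = 0.031765
1 / 0.031765 = 31.481 → round up → 32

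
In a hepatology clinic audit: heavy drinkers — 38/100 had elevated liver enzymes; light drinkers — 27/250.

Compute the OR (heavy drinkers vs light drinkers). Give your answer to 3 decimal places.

OR = (38 × 223) / (62 × 27) = 8474/1674 ≈ 5.062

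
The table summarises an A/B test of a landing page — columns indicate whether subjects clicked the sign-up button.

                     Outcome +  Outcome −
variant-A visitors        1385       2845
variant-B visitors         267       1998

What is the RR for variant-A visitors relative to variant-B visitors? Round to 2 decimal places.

2.78

risk, variant-A visitors = 1385/4230 = 0.3274
risk, variant-B visitors = 267/2265 = 0.1179
RR = 0.3274 / 0.1179 = 2.78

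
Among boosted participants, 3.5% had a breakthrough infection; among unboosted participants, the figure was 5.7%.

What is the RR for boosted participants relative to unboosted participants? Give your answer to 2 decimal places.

RR = 0.03500 / 0.05700 = 0.61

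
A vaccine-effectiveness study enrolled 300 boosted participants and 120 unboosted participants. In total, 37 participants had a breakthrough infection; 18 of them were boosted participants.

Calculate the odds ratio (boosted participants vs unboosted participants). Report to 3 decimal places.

boosted participants without the outcome: 300 − 18 = 282
unboosted participants with the outcome: 37 − 18 = 19
unboosted participants without the outcome: 120 − 19 = 101
OR = (18 × 101) / (282 × 19) = 1818/5358 ≈ 0.339

0.339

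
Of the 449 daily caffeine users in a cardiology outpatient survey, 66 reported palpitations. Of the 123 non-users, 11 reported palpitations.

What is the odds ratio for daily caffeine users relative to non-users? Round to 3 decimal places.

OR = (66 × 112) / (383 × 11) = 7392/4213 ≈ 1.755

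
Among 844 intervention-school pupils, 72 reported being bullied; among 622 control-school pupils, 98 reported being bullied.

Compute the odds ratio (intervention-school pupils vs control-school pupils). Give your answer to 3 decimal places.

OR = (72 × 524) / (772 × 98) = 37728/75656 ≈ 0.499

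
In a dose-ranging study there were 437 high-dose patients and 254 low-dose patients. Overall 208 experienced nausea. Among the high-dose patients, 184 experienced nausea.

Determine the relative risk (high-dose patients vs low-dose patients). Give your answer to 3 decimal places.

RR: 4.456

high-dose patients without the outcome: 437 − 184 = 253
low-dose patients with the outcome: 208 − 184 = 24
low-dose patients without the outcome: 254 − 24 = 230
risk, high-dose patients = 184/437 = 0.4211
risk, low-dose patients = 24/254 = 0.0945
RR = 0.4211 / 0.0945 = 4.456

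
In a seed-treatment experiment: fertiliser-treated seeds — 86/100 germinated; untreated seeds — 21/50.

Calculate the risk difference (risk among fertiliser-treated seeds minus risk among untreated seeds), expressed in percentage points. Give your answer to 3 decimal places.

RD ≈ 44.000

risk, fertiliser-treated seeds = 86/100 = 0.8600
risk, untreated seeds = 21/50 = 0.4200
risk difference = 0.8600 − 0.4200 = 0.4400 → 44.000 percentage points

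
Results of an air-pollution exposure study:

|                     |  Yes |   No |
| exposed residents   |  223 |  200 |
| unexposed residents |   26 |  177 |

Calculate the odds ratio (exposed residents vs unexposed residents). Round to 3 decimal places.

OR = (223 × 177) / (200 × 26) = 39471/5200 ≈ 7.591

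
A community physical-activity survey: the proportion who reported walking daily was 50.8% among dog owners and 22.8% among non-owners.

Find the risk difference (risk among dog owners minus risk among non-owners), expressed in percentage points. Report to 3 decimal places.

risk difference = 0.5080 − 0.2280 = 0.2800 → 28.000 percentage points

28.000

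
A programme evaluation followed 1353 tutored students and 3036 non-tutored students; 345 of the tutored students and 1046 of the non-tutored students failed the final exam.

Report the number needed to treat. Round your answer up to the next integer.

risk, tutored students = 345/1353 = 0.254989
risk, non-tutored students = 1046/3036 = 0.344532
absolute risk difference = 0.089543
1 / 0.089543 = 11.168 → round up → 12

12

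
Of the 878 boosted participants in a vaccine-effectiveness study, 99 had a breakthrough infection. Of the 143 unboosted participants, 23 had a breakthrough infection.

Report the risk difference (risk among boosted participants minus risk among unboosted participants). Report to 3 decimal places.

RD: -0.048

risk, boosted participants = 99/878 = 0.1128
risk, unboosted participants = 23/143 = 0.1608
risk difference = 0.1128 − 0.1608 = -0.048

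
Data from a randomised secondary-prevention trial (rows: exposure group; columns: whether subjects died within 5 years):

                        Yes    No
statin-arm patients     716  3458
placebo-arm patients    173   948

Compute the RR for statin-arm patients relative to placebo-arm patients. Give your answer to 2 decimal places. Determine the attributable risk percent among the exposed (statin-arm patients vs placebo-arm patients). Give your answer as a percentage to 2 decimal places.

risk, statin-arm patients = 716/4174 = 0.1715
risk, placebo-arm patients = 173/1121 = 0.1543
RR = 0.1715 / 0.1543 = 1.11
AR% = (0.1715 − 0.1543) / 0.1715 = 0.1003 → 10.03%

RR = 1.11; AR% = 10.03%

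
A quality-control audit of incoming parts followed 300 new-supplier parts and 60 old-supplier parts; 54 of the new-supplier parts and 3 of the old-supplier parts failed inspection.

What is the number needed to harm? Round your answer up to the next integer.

NNH: 8

risk, new-supplier parts = 54/300 = 0.180000
risk, old-supplier parts = 3/60 = 0.050000
absolute risk difference = 0.130000
1 / 0.130000 = 7.692 → round up → 8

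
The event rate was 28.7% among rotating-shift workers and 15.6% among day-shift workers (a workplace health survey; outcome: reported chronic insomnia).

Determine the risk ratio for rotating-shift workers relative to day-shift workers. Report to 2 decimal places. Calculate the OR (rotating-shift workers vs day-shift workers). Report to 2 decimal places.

RR = 0.2870 / 0.1560 = 1.84
odds, rotating-shift workers = 0.2870/0.7130 = 0.4025
odds, day-shift workers = 0.1560/0.8440 = 0.1848
OR = 0.4025 / 0.1848 = 2.18

RR = 1.84; OR = 2.18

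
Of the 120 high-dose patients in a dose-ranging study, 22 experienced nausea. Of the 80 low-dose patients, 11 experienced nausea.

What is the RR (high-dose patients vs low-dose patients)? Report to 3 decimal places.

RR: 1.333

risk, high-dose patients = 22/120 = 0.1833
risk, low-dose patients = 11/80 = 0.1375
RR = 0.1833 / 0.1375 = 1.333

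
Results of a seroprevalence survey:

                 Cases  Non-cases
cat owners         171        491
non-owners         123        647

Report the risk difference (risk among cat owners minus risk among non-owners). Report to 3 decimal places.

RD = 0.099

risk, cat owners = 171/662 = 0.2583
risk, non-owners = 123/770 = 0.1597
risk difference = 0.2583 − 0.1597 = 0.099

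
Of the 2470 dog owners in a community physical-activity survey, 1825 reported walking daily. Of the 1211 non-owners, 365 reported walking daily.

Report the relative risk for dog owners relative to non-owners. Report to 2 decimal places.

risk, dog owners = 1825/2470 = 0.7389
risk, non-owners = 365/1211 = 0.3014
RR = 0.7389 / 0.3014 = 2.45

2.45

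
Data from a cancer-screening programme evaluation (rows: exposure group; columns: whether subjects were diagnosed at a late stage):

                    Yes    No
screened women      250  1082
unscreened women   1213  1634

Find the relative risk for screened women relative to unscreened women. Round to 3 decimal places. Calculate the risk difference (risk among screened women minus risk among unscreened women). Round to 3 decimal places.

RR = 0.441; RD = -0.238

risk, screened women = 250/1332 = 0.1877
risk, unscreened women = 1213/2847 = 0.4261
RR = 0.1877 / 0.4261 = 0.441
risk difference = 0.1877 − 0.4261 = -0.238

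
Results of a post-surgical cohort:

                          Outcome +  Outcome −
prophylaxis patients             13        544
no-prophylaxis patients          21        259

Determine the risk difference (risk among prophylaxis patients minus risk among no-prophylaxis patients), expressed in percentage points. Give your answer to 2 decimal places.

-5.17

risk, prophylaxis patients = 13/557 = 0.02334
risk, no-prophylaxis patients = 21/280 = 0.07500
risk difference = 0.02334 − 0.07500 = -0.05166 → -5.17 percentage points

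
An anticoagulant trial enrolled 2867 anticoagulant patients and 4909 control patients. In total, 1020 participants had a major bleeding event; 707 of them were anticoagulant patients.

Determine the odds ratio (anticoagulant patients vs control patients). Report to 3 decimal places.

4.806

anticoagulant patients without the outcome: 2867 − 707 = 2160
control patients with the outcome: 1020 − 707 = 313
control patients without the outcome: 4909 − 313 = 4596
odds, anticoagulant patients = 707/2160 = 0.3273
odds, control patients = 313/4596 = 0.0681
OR = 0.3273 / 0.0681 = 4.806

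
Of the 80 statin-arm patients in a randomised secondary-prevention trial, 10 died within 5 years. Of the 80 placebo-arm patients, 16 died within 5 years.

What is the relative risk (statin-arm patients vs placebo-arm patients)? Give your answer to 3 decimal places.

0.625

risk, statin-arm patients = 10/80 = 0.1250
risk, placebo-arm patients = 16/80 = 0.2000
RR = 0.1250 / 0.2000 = 0.625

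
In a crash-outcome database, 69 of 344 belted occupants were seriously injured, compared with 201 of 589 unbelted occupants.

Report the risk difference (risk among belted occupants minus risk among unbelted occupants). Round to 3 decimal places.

risk, belted occupants = 69/344 = 0.2006
risk, unbelted occupants = 201/589 = 0.3413
risk difference = 0.2006 − 0.3413 = -0.141

RD ≈ -0.141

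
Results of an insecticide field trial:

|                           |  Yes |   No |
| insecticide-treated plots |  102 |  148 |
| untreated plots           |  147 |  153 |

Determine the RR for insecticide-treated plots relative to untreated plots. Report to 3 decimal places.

risk, insecticide-treated plots = 102/250 = 0.4080
risk, untreated plots = 147/300 = 0.4900
RR = 0.4080 / 0.4900 = 0.833

RR: 0.833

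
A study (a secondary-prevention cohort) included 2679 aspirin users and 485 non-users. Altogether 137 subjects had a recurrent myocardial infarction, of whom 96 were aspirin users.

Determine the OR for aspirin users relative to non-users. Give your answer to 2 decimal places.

0.40

aspirin users without the outcome: 2679 − 96 = 2583
non-users with the outcome: 137 − 96 = 41
non-users without the outcome: 485 − 41 = 444
OR = (96 × 444) / (2583 × 41) = 42624/105903 ≈ 0.40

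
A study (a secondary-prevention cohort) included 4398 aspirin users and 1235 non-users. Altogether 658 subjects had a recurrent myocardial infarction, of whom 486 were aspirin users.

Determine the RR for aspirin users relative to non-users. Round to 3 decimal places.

RR = 0.793

aspirin users without the outcome: 4398 − 486 = 3912
non-users with the outcome: 658 − 486 = 172
non-users without the outcome: 1235 − 172 = 1063
risk, aspirin users = 486/4398 = 0.1105
risk, non-users = 172/1235 = 0.1393
RR = 0.1105 / 0.1393 = 0.793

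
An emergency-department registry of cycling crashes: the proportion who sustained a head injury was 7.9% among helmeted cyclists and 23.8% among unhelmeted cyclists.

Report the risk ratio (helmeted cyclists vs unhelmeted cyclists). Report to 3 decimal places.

RR = 0.0790 / 0.2380 = 0.332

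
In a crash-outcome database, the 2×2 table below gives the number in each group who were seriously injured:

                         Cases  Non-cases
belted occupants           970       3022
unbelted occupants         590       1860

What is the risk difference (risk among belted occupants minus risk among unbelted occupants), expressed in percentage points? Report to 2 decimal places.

0.22

risk, belted occupants = 970/3992 = 0.2430
risk, unbelted occupants = 590/2450 = 0.2408
risk difference = 0.2430 − 0.2408 = 0.0022 → 0.22 percentage points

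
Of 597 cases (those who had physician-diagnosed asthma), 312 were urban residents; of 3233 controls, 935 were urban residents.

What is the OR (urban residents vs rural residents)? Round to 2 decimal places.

odds, urban residents = 312/935 = 0.3337
odds, rural residents = 285/2298 = 0.1240
OR = 0.3337 / 0.1240 = 2.69

2.69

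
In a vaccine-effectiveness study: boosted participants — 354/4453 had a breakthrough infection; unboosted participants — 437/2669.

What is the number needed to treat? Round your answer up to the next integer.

risk, boosted participants = 354/4453 = 0.079497
risk, unboosted participants = 437/2669 = 0.163732
absolute risk difference = 0.084235
1 / 0.084235 = 11.872 → round up → 12

12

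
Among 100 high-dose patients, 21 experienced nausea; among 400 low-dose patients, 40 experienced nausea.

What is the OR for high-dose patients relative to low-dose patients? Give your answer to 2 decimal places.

odds, high-dose patients = 21/79 = 0.2658
odds, low-dose patients = 40/360 = 0.1111
OR = 0.2658 / 0.1111 = 2.39

OR = 2.39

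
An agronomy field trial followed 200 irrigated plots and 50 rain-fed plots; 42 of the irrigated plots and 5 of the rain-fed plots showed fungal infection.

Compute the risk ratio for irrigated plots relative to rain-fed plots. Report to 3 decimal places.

risk, irrigated plots = 42/200 = 0.2100
risk, rain-fed plots = 5/50 = 0.1000
RR = 0.2100 / 0.1000 = 2.100

RR: 2.100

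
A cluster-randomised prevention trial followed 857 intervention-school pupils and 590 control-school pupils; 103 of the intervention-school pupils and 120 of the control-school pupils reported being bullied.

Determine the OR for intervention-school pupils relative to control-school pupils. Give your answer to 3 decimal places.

0.535

odds, intervention-school pupils = 103/754 = 0.1366
odds, control-school pupils = 120/470 = 0.2553
OR = 0.1366 / 0.2553 = 0.535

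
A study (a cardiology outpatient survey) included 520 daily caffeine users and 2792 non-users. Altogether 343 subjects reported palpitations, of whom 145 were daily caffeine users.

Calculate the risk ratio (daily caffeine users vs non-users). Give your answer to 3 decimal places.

daily caffeine users without the outcome: 520 − 145 = 375
non-users with the outcome: 343 − 145 = 198
non-users without the outcome: 2792 − 198 = 2594
risk, daily caffeine users = 145/520 = 0.2788
risk, non-users = 198/2792 = 0.0709
RR = 0.2788 / 0.0709 = 3.932

RR ≈ 3.932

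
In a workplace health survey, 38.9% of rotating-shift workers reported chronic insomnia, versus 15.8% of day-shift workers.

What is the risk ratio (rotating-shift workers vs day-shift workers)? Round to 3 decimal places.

RR = 0.3890 / 0.1580 = 2.462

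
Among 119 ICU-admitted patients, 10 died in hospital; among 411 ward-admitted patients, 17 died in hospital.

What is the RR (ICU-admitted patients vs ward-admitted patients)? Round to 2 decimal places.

risk, ICU-admitted patients = 10/119 = 0.08403
risk, ward-admitted patients = 17/411 = 0.04136
RR = 0.08403 / 0.04136 = 2.03

2.03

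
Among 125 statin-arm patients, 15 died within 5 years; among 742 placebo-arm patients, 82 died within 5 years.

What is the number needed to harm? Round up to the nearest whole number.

risk, statin-arm patients = 15/125 = 0.120000
risk, placebo-arm patients = 82/742 = 0.110512
absolute risk difference = 0.009488
1 / 0.009488 = 105.396 → round up → 106

106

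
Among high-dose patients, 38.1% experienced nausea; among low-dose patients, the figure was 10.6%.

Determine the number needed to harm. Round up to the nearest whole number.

absolute risk difference = 0.275000
1 / 0.275000 = 3.636 → round up → 4

4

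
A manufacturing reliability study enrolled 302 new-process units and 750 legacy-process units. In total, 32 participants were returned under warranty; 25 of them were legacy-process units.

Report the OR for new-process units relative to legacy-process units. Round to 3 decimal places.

new-process units with the outcome: 32 − 25 = 7
new-process units without the outcome: 302 − 7 = 295
legacy-process units without the outcome: 750 − 25 = 725
OR = (7 × 725) / (295 × 25) = 5075/7375 ≈ 0.688

OR ≈ 0.688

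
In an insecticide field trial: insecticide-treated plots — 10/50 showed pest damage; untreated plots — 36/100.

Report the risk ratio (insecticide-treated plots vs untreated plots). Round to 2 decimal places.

risk, insecticide-treated plots = 10/50 = 0.2000
risk, untreated plots = 36/100 = 0.3600
RR = 0.2000 / 0.3600 = 0.56

RR: 0.56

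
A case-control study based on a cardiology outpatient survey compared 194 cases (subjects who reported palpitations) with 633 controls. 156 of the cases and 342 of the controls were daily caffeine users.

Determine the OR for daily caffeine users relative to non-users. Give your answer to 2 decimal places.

OR ≈ 3.49

odds, daily caffeine users = 156/342 = 0.4561
odds, non-users = 38/291 = 0.1306
OR = 0.4561 / 0.1306 = 3.49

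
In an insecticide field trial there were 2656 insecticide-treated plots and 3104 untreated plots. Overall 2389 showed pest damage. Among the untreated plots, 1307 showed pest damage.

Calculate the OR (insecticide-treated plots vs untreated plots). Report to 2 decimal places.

OR = 0.95

insecticide-treated plots with the outcome: 2389 − 1307 = 1082
insecticide-treated plots without the outcome: 2656 − 1082 = 1574
untreated plots without the outcome: 3104 − 1307 = 1797
OR = (1082 × 1797) / (1574 × 1307) = 1944354/2057218 ≈ 0.95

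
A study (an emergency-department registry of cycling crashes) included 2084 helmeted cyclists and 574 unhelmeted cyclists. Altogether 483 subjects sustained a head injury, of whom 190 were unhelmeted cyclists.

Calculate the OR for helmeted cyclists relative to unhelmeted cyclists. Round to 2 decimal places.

OR: 0.33

helmeted cyclists with the outcome: 483 − 190 = 293
helmeted cyclists without the outcome: 2084 − 293 = 1791
unhelmeted cyclists without the outcome: 574 − 190 = 384
OR = (293 × 384) / (1791 × 190) = 112512/340290 ≈ 0.33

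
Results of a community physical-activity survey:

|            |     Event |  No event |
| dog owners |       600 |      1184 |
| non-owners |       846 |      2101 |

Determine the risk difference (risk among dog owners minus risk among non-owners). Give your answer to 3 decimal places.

risk, dog owners = 600/1784 = 0.3363
risk, non-owners = 846/2947 = 0.2871
risk difference = 0.3363 − 0.2871 = 0.049

0.049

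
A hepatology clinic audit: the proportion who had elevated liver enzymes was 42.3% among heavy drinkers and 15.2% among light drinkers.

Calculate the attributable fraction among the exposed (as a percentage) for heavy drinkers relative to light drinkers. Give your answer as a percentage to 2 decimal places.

AR% = (0.4230 − 0.1520) / 0.4230 = 0.6407 → 64.07%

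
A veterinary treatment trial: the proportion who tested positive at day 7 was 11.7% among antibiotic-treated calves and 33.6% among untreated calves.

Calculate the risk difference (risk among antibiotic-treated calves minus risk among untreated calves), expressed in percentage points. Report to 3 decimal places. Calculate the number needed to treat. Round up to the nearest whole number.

risk difference = 0.1170 − 0.3360 = -0.2190 → -21.900 percentage points
absolute risk difference = 0.219000
1 / 0.219000 = 4.566 → round up → 5

RD = -21.900; NNT = 5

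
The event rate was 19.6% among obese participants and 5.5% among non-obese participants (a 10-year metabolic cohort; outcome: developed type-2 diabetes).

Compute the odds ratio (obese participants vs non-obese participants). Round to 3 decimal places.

odds, obese participants = 0.1960/0.8040 = 0.2438
odds, non-obese participants = 0.0550/0.9450 = 0.0582
OR = 0.2438 / 0.0582 = 4.189

OR ≈ 4.189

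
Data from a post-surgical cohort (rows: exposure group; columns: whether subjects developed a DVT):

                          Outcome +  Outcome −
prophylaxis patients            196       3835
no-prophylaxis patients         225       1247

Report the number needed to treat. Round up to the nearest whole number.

10

risk, prophylaxis patients = 196/4031 = 0.048623
risk, no-prophylaxis patients = 225/1472 = 0.152853
absolute risk difference = 0.104230
1 / 0.104230 = 9.594 → round up → 10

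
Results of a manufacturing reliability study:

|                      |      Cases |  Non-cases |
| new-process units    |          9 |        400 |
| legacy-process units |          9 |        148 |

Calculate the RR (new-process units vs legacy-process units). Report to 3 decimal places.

risk, new-process units = 9/409 = 0.02200
risk, legacy-process units = 9/157 = 0.05732
RR = 0.02200 / 0.05732 = 0.384

0.384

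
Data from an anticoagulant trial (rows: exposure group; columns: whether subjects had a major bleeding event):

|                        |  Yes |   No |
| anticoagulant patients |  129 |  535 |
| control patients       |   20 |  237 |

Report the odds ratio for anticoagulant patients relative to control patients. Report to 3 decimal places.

OR = (129 × 237) / (535 × 20) = 30573/10700 ≈ 2.857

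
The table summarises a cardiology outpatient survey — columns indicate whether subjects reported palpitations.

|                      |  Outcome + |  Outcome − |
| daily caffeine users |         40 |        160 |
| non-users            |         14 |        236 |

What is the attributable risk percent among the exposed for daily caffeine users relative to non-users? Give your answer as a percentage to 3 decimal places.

72.000%

risk, daily caffeine users = 40/200 = 0.2000
risk, non-users = 14/250 = 0.0560
AR% = (0.2000 − 0.0560) / 0.2000 = 0.7200 → 72.000%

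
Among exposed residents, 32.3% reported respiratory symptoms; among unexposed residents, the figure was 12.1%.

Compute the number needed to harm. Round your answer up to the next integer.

absolute risk difference = 0.202000
1 / 0.202000 = 4.950 → round up → 5

5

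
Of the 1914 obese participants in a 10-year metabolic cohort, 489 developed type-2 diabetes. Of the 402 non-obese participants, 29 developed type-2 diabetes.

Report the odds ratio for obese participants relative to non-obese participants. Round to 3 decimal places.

OR = (489 × 373) / (1425 × 29) = 182397/41325 ≈ 4.414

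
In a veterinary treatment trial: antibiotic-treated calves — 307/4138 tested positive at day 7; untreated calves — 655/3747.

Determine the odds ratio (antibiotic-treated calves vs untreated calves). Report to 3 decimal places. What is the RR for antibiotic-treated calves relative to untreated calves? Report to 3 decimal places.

OR = 0.378; RR = 0.424

OR = (307 × 3092) / (3831 × 655) = 949244/2509305 ≈ 0.378
risk, antibiotic-treated calves = 307/4138 = 0.0742
risk, untreated calves = 655/3747 = 0.1748
RR = 0.0742 / 0.1748 = 0.424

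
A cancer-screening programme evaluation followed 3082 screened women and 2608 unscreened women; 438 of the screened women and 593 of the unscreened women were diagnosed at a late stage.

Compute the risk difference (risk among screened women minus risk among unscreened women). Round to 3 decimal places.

risk, screened women = 438/3082 = 0.1421
risk, unscreened women = 593/2608 = 0.2274
risk difference = 0.1421 − 0.2274 = -0.085

RD ≈ -0.085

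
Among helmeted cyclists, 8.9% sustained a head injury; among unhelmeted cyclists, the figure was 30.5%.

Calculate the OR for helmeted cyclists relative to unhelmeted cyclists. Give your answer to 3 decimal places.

0.223

odds, helmeted cyclists = 0.0890/0.9110 = 0.0977
odds, unhelmeted cyclists = 0.3050/0.6950 = 0.4388
OR = 0.0977 / 0.4388 = 0.223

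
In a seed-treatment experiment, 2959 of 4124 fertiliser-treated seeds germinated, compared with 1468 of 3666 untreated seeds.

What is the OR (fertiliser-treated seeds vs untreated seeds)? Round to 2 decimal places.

OR = (2959 × 2198) / (1165 × 1468) = 6503882/1710220 ≈ 3.80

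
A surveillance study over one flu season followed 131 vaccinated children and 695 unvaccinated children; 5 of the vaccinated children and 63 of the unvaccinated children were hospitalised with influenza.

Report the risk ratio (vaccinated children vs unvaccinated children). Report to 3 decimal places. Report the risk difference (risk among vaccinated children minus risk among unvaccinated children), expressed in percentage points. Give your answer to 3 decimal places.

RR = 0.421; RD = -5.248

risk, vaccinated children = 5/131 = 0.03817
risk, unvaccinated children = 63/695 = 0.09065
RR = 0.03817 / 0.09065 = 0.421
risk difference = 0.03817 − 0.09065 = -0.05248 → -5.248 percentage points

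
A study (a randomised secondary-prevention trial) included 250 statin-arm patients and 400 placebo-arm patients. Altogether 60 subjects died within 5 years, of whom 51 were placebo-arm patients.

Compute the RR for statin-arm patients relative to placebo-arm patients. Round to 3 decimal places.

statin-arm patients with the outcome: 60 − 51 = 9
statin-arm patients without the outcome: 250 − 9 = 241
placebo-arm patients without the outcome: 400 − 51 = 349
risk, statin-arm patients = 9/250 = 0.03600
risk, placebo-arm patients = 51/400 = 0.12750
RR = 0.03600 / 0.12750 = 0.282

RR = 0.282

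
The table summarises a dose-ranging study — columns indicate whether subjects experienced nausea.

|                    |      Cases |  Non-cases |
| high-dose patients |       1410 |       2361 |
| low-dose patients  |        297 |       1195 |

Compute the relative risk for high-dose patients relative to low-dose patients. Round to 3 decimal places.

RR: 1.878

risk, high-dose patients = 1410/3771 = 0.3739
risk, low-dose patients = 297/1492 = 0.1991
RR = 0.3739 / 0.1991 = 1.878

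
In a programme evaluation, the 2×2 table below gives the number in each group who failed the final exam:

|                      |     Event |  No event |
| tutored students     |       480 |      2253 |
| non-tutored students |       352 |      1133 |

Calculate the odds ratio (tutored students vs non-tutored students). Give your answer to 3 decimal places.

OR = (480 × 1133) / (2253 × 352) = 543840/793056 ≈ 0.686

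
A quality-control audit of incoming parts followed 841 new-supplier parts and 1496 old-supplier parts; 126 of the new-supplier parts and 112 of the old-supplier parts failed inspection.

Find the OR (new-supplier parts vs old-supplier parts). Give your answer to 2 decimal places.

OR = (126 × 1384) / (715 × 112) = 174384/80080 ≈ 2.18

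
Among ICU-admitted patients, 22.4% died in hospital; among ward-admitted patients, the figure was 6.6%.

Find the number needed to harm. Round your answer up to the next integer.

7

absolute risk difference = 0.158000
1 / 0.158000 = 6.329 → round up → 7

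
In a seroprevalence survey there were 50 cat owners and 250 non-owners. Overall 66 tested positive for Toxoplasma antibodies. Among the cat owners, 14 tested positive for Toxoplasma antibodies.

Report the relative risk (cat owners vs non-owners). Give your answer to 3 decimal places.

RR: 1.346

cat owners without the outcome: 50 − 14 = 36
non-owners with the outcome: 66 − 14 = 52
non-owners without the outcome: 250 − 52 = 198
risk, cat owners = 14/50 = 0.2800
risk, non-owners = 52/250 = 0.2080
RR = 0.2800 / 0.2080 = 1.346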